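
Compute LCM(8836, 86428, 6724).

7827697532

lcm(8836, 86428) = 8836·86428/gcd = 763677808/4 = 190919452
lcm(190919452, 6724) = 190919452·6724/gcd = 1283742395248/164 = 7827697532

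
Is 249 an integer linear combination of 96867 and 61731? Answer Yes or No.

By Bézout, 96867m − 61731n = 249 has integer solutions iff gcd(96867, 61731) | 249.
Euclid: 96867 = 1·61731 + 35136; 61731 = 1·35136 + 26595; 35136 = 1·26595 + 8541; 26595 = 3·8541 + 972; 8541 = 8·972 + 765; 972 = 1·765 + 207; 765 = 3·207 + 144; 207 = 1·144 + 63; 144 = 2·63 + 18; 63 = 3·18 + 9; 18 = 2·9 + 0. gcd = 9; 249 mod 9 = 6. No.

No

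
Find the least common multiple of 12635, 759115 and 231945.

1816066492905

12635 = 5 · 7 · 19²; 759115 = 5 · 7 · 23² · 41; 231945 = 3 · 5 · 7 · 47²
lcm takes max exponent of each prime: 3 · 5 · 7 · 19² · 23² · 41 · 47² = 1816066492905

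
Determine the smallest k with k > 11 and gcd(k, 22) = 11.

33

Multiples of 11 above 11: 11·2, 11·3, … . Need the cofactor coprime to 22/11 = 2.
Checking s = 2, 3, … the first with gcd(s, 2) = 1 is s = 3, giving 33.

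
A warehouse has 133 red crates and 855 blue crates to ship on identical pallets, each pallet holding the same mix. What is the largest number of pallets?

19

133 = 7 · 19
855 = 3² · 5 · 19
Common: 19 = 19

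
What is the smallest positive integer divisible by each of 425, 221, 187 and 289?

425 = 5² · 17; 221 = 13 · 17; 187 = 11 · 17; 289 = 17²
lcm takes max exponent of each prime: 5² · 11 · 13 · 17² = 1033175

1033175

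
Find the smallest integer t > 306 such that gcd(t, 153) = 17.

gcd(t, 153) = 17 forces 17 | t; write t = 17s. Then gcd(17s, 17·9) = 17·gcd(s, 9), so need gcd(s, 9) = 1.
17s > 306 gives s ≥ 19. The least s ≥ 19 coprime to 9 is 19, so t = 17·19 = 323.

323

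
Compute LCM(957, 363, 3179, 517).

142988241

lcm(957, 363) = 957·363/gcd = 347391/33 = 10527
lcm(10527, 3179) = 10527·3179/gcd = 33465333/11 = 3042303
lcm(3042303, 517) = 3042303·517/gcd = 1572870651/11 = 142988241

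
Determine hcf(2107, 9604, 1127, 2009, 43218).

2107 = 7² · 43; 9604 = 2² · 7⁴; 1127 = 7² · 23; 2009 = 7² · 41; 43218 = 2 · 3² · 7⁴
gcd takes min exponent of each prime: 7² = 49

49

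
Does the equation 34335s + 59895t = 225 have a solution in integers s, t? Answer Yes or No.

gcd(34335, 59895): 59895 = 1·34335 + 25560; 34335 = 1·25560 + 8775; 25560 = 2·8775 + 8010; 8775 = 1·8010 + 765; 8010 = 10·765 + 360; 765 = 2·360 + 45; 360 = 8·45 + 0 → 45
45 divides 225, so a solution exists.

Yes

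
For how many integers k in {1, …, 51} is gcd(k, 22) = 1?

22 = 2·11. Inclusion–exclusion on these primes:
51 − ⌊51/2⌋ − ⌊51/11⌋ + ⌊51/22⌋ = 24

24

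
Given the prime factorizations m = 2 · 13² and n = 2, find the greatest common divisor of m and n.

min exponent per shared prime: 2 = 2

2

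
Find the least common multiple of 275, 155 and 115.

196075

lcm(275, 155) = 275·155/gcd = 42625/5 = 8525
lcm(8525, 115) = 8525·115/gcd = 980375/5 = 196075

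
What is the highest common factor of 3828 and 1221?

Euclid: 3828 = 3·1221 + 165; 1221 = 7·165 + 66; 165 = 2·66 + 33; 66 = 2·33 + 0. Last nonzero remainder: 33.

33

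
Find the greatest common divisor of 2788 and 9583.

1

Euclid: 9583 = 3·2788 + 1219; 2788 = 2·1219 + 350; 1219 = 3·350 + 169; 350 = 2·169 + 12; 169 = 14·12 + 1; 12 = 12·1 + 0. Last nonzero remainder: 1.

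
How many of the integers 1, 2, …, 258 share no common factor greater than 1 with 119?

209

Prime factors of 119: 7, 17. Count integers ≤ 258 divisible by none of them.
By inclusion–exclusion: 258 − ⌊258/7⌋ − ⌊258/17⌋ + ⌊258/119⌋ = 209.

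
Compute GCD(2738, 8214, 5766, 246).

gcd(2738, 8214): 8214 = 3·2738 + 0 → 2738
gcd(2738, 5766): 5766 = 2·2738 + 290; 2738 = 9·290 + 128; 290 = 2·128 + 34; 128 = 3·34 + 26; 34 = 1·26 + 8; 26 = 3·8 + 2; 8 = 4·2 + 0 → 2
gcd(2, 246): 246 = 123·2 + 0 → 2

2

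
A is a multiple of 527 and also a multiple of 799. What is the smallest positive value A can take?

gcd first: 799 = 1·527 + 272; 527 = 1·272 + 255; 272 = 1·255 + 17; 255 = 15·17 + 0 → gcd = 17
lcm = 527·799/gcd = 421073/17 = 24769

24769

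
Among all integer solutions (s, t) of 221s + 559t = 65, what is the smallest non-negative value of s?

18

Reduce mod 559: 221s ≡ 65 (mod 559). With g = gcd(221, 559) = 13 dividing 65, divide through: 17s ≡ 5 (mod 43).
Since gcd(17, 43) = 1, s ≡ 5·(17)⁻¹ ≡ 18 (mod 43). Smallest non-negative: 18.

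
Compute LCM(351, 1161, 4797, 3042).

lcm(351, 1161) = 351·1161/gcd = 407511/27 = 15093
lcm(15093, 4797) = 15093·4797/gcd = 72401121/117 = 618813
lcm(618813, 3042) = 618813·3042/gcd = 1882429146/117 = 16089138

16089138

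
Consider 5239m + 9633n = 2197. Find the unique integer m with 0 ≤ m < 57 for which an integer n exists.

gcd(5239, 9633) = 169 (Euclid: 9633 = 1·5239 + 4394; 5239 = 1·4394 + 845; 4394 = 5·845 + 169; 845 = 5·169 + 0), and 169 | 2197.
Extended Euclid: 5239·(-11) + 9633·(6) = 169. Scale by 13: m₀ = -143.
General solution m = m₀ + 57t; reducing mod 57 gives m = 28 (and n = -15).

28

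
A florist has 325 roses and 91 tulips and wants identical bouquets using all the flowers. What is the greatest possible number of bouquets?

Euclid: 325 = 3·91 + 52; 91 = 1·52 + 39; 52 = 1·39 + 13; 39 = 3·13 + 0. Last nonzero remainder: 13.

13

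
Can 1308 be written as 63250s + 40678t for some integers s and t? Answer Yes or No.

No

gcd(63250, 40678): 63250 = 1·40678 + 22572; 40678 = 1·22572 + 18106; 22572 = 1·18106 + 4466; 18106 = 4·4466 + 242; 4466 = 18·242 + 110; 242 = 2·110 + 22; 110 = 5·22 + 0 → 22
22 does not divide 1308, so a solution does not exist.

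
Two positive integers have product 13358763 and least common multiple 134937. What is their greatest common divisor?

From gcd × lcm = pq: gcd = 13358763 / 134937 = 99.

99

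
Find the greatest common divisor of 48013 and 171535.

7

Euclid: 171535 = 3·48013 + 27496; 48013 = 1·27496 + 20517; 27496 = 1·20517 + 6979; 20517 = 2·6979 + 6559; 6979 = 1·6559 + 420; 6559 = 15·420 + 259; 420 = 1·259 + 161; 259 = 1·161 + 98; 161 = 1·98 + 63; 98 = 1·63 + 35; 63 = 1·35 + 28; 35 = 1·28 + 7; 28 = 4·7 + 0. Last nonzero remainder: 7.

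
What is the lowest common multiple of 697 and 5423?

222343

gcd first: 5423 = 7·697 + 544; 697 = 1·544 + 153; 544 = 3·153 + 85; 153 = 1·85 + 68; 85 = 1·68 + 17; 68 = 4·17 + 0 → gcd = 17
lcm = 697·5423/gcd = 3779831/17 = 222343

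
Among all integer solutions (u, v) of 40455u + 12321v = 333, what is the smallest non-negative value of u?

Euclid: 40455 = 3·12321 + 3492; 12321 = 3·3492 + 1845; 3492 = 1·1845 + 1647; 1845 = 1·1647 + 198; 1647 = 8·198 + 63; 198 = 3·63 + 9; 63 = 7·9 + 0 → gcd = 9; 333 = 9·37.
Back-substitution yields 40455·(-187) + 12321·(614) = 9, so one solution is u = -187·37 = -6919, v = 614·37 = 22718.
Solutions in u differ by 12321/9 = 1369; the one in [0, 1369) is -6919 mod 1369 = 1295.

1295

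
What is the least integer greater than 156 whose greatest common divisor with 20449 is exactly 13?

182

Multiples of 13 above 156: 13·13, 13·14, … . Need the cofactor coprime to 20449/13 = 1573.
Checking s = 13, 14, … the first with gcd(s, 1573) = 1 is s = 14, giving 182.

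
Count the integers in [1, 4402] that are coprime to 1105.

3060

Prime factors of 1105: 5, 13, 17. Count integers ≤ 4402 divisible by none of them.
By inclusion–exclusion: 4402 − ⌊4402/5⌋ − ⌊4402/13⌋ − ⌊4402/17⌋ + ⌊4402/65⌋ + ⌊4402/85⌋ + ⌊4402/221⌋ − ⌊4402/1105⌋ = 3060.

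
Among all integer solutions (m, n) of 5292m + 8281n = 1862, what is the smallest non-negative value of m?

16

gcd(5292, 8281) = 49 (Euclid: 8281 = 1·5292 + 2989; 5292 = 1·2989 + 2303; 2989 = 1·2303 + 686; 2303 = 3·686 + 245; 686 = 2·245 + 196; 245 = 1·196 + 49; 196 = 4·49 + 0), and 49 | 1862.
Extended Euclid: 5292·(36) + 8281·(-23) = 49. Scale by 38: m₀ = 1368.
General solution m = m₀ + 169t; reducing mod 169 gives m = 16 (and n = -10).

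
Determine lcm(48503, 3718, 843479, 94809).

38801720958

48503 = 7 · 13² · 41; 3718 = 2 · 11 · 13²; 843479 = 7 · 13² · 23 · 31; 94809 = 3 · 11 · 13² · 17
lcm takes max exponent of each prime: 2 · 3 · 7 · 11 · 13² · 17 · 23 · 31 · 41 = 38801720958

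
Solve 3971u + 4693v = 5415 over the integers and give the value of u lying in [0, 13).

gcd(3971, 4693) = 361 (Euclid: 4693 = 1·3971 + 722; 3971 = 5·722 + 361; 722 = 2·361 + 0), and 361 | 5415.
Extended Euclid: 3971·(6) + 4693·(-5) = 361. Scale by 15: u₀ = 90.
General solution u = u₀ + 13t; reducing mod 13 gives u = 12 (and v = -9).

12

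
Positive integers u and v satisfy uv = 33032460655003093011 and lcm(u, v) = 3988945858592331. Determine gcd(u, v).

gcd·lcm = product, so gcd = 33032460655003093011/3988945858592331 = 8281.

8281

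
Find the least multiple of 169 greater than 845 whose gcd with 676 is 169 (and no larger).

1183

Multiples of 169 above 845: 169·6, 169·7, … . Need the cofactor coprime to 676/169 = 4.
Checking s = 6, 7, … the first with gcd(s, 4) = 1 is s = 7, giving 1183.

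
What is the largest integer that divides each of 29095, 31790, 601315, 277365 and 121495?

gcd(29095, 31790): 31790 = 1·29095 + 2695; 29095 = 10·2695 + 2145; 2695 = 1·2145 + 550; 2145 = 3·550 + 495; 550 = 1·495 + 55; 495 = 9·55 + 0 → 55
gcd(55, 601315): 601315 = 10933·55 + 0 → 55
gcd(55, 277365): 277365 = 5043·55 + 0 → 55
gcd(55, 121495): 121495 = 2209·55 + 0 → 55

55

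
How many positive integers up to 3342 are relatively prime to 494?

494 = 2·13·19. Inclusion–exclusion on these primes:
3342 − ⌊3342/2⌋ − ⌊3342/13⌋ − ⌊3342/19⌋ + ⌊3342/26⌋ + ⌊3342/38⌋ + ⌊3342/247⌋ − ⌊3342/494⌋ = 1461

1461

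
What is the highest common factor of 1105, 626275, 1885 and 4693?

13

gcd(1105, 626275): 626275 = 566·1105 + 845; 1105 = 1·845 + 260; 845 = 3·260 + 65; 260 = 4·65 + 0 → 65
gcd(65, 1885): 1885 = 29·65 + 0 → 65
gcd(65, 4693): 4693 = 72·65 + 13; 65 = 5·13 + 0 → 13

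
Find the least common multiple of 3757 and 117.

3757 = 13 · 17²; 117 = 3² · 13
max exponents: 3² · 13 · 17² = 33813

33813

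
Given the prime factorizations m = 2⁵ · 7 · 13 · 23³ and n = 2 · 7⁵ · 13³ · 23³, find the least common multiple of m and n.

14376519023776

max exponent per prime: 2⁵ · 7⁵ · 13³ · 23³ = 14376519023776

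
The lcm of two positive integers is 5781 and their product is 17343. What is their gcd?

3

gcd·lcm = product, so gcd = 17343/5781 = 3.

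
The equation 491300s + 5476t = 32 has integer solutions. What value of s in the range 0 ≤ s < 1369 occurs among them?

256

Euclid: 491300 = 89·5476 + 3936; 5476 = 1·3936 + 1540; 3936 = 2·1540 + 856; 1540 = 1·856 + 684; 856 = 1·684 + 172; 684 = 3·172 + 168; 172 = 1·168 + 4; 168 = 42·4 + 0 → gcd = 4; 32 = 4·8.
Back-substitution yields 491300·(32) + 5476·(-2871) = 4, so one solution is s = 32·8 = 256, t = -2871·8 = -22968.
Solutions in s differ by 5476/4 = 1369; the one in [0, 1369) is 256 mod 1369 = 256.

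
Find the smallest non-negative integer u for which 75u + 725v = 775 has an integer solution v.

gcd(75, 725) = 25 (Euclid: 725 = 9·75 + 50; 75 = 1·50 + 25; 50 = 2·25 + 0), and 25 | 775.
Extended Euclid: 75·(10) + 725·(-1) = 25. Scale by 31: u₀ = 310.
General solution u = u₀ + 29t; reducing mod 29 gives u = 20 (and v = -1).

20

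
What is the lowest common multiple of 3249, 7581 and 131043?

2751903

3249 = 3² · 19²; 7581 = 3 · 7 · 19²; 131043 = 3 · 11² · 19²
lcm takes max exponent of each prime: 3² · 7 · 11² · 19² = 2751903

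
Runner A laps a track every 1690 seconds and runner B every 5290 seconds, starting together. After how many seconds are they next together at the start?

1690 = 2 · 5 · 13²; 5290 = 2 · 5 · 23²
max exponents: 2 · 5 · 13² · 23² = 894010

894010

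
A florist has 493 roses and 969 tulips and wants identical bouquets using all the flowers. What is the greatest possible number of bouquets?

17

Euclid: 969 = 1·493 + 476; 493 = 1·476 + 17; 476 = 28·17 + 0. Last nonzero remainder: 17.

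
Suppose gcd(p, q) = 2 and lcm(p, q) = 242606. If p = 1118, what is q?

434

Using pq = gcd(p,q)·lcm(p,q) = 2·242606 = 485212, we get q = 485212/1118 = 434.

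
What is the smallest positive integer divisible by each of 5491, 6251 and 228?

21678468

lcm(5491, 6251) = 5491·6251/gcd = 34324241/19 = 1806539
lcm(1806539, 228) = 1806539·228/gcd = 411890892/19 = 21678468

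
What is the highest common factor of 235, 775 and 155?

235 = 5 · 47; 775 = 5² · 31; 155 = 5 · 31
gcd takes min exponent of each prime: 5 = 5

5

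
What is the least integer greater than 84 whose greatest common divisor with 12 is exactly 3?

87

12 = 3·4. Any m with gcd(m, 12) = 3 is a multiple of 3, say 3s, with s coprime to 4.
Need s > 84/3, so s ≥ 29. First s ≥ 29 with gcd(s, 4) = 1 is s = 29. Thus m = 3·29 = 87.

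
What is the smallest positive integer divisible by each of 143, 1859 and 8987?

143 = 11 · 13; 1859 = 11 · 13²; 8987 = 11 · 19 · 43
lcm takes max exponent of each prime: 11 · 13² · 19 · 43 = 1518803

1518803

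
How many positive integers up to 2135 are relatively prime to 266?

867

Prime factors of 266: 2, 7, 19. Count integers ≤ 2135 divisible by none of them.
By inclusion–exclusion: 2135 − ⌊2135/2⌋ − ⌊2135/7⌋ − ⌊2135/19⌋ + ⌊2135/14⌋ + ⌊2135/38⌋ + ⌊2135/133⌋ − ⌊2135/266⌋ = 867.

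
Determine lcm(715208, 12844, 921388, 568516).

537130505704

715208 = 2³ · 13² · 23²; 12844 = 2² · 13² · 19; 921388 = 2² · 13² · 29 · 47; 568516 = 2² · 13² · 29²
lcm takes max exponent of each prime: 2³ · 13² · 19 · 23² · 29² · 47 = 537130505704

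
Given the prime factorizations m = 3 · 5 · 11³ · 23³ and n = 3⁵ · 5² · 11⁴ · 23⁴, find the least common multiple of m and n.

24890198892075

max exponent per prime: 3⁵ · 5² · 11⁴ · 23⁴ = 24890198892075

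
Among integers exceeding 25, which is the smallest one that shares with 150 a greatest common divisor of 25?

150 = 25·6. Any m with gcd(m, 150) = 25 is a multiple of 25, say 25s, with s coprime to 6.
Need s > 25/25, so s ≥ 2. First s ≥ 2 with gcd(s, 6) = 1 is s = 5. Thus m = 25·5 = 125.

125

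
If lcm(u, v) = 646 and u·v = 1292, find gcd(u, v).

From gcd × lcm = uv: gcd = 1292 / 646 = 2.

2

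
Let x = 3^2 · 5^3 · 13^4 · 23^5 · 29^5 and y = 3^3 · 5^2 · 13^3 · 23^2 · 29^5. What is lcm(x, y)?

12725543972537856091125

max exponent per prime: 3^3 · 5^3 · 13^4 · 23^5 · 29^5 = 12725543972537856091125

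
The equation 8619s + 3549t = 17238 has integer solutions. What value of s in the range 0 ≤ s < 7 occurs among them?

Euclid: 8619 = 2·3549 + 1521; 3549 = 2·1521 + 507; 1521 = 3·507 + 0 → gcd = 507; 17238 = 507·34.
Back-substitution yields 8619·(-2) + 3549·(5) = 507, so one solution is s = -2·34 = -68, t = 5·34 = 170.
Solutions in s differ by 3549/507 = 7; the one in [0, 7) is -68 mod 7 = 2.

2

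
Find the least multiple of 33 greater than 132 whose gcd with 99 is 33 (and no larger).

165

99 = 33·3. Any m with gcd(m, 99) = 33 is a multiple of 33, say 33s, with s coprime to 3.
Need s > 132/33, so s ≥ 5. First s ≥ 5 with gcd(s, 3) = 1 is s = 5. Thus m = 33·5 = 165.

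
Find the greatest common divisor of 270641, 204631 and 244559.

161

270641 = 7 · 23 · 41²; 204631 = 7 · 23 · 31 · 41; 244559 = 7³ · 23 · 31
gcd takes min exponent of each prime: 7 · 23 = 161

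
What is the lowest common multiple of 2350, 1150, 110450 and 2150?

109235050

lcm(2350, 1150) = 2350·1150/gcd = 2702500/50 = 54050
lcm(54050, 110450) = 54050·110450/gcd = 5969822500/2350 = 2540350
lcm(2540350, 2150) = 2540350·2150/gcd = 5461752500/50 = 109235050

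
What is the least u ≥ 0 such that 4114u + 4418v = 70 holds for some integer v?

1206

Euclid: 4418 = 1·4114 + 304; 4114 = 13·304 + 162; 304 = 1·162 + 142; 162 = 1·142 + 20; 142 = 7·20 + 2; 20 = 10·2 + 0 → gcd = 2; 70 = 2·35.
Back-substitution yields 4114·(-218) + 4418·(203) = 2, so one solution is u = -218·35 = -7630, v = 203·35 = 7105.
Solutions in u differ by 4418/2 = 2209; the one in [0, 2209) is -7630 mod 2209 = 1206.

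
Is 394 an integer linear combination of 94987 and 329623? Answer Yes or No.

By Bézout, 94987u − 329623v = 394 has integer solutions iff gcd(94987, 329623) | 394.
Euclid: 329623 = 3·94987 + 44662; 94987 = 2·44662 + 5663; 44662 = 7·5663 + 5021; 5663 = 1·5021 + 642; 5021 = 7·642 + 527; 642 = 1·527 + 115; 527 = 4·115 + 67; 115 = 1·67 + 48; 67 = 1·48 + 19; 48 = 2·19 + 10; 19 = 1·10 + 9; 10 = 1·9 + 1; 9 = 9·1 + 0. gcd = 1; 394 mod 1 = 0. Yes.

Yes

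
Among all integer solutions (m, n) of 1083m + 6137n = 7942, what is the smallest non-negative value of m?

13

Reduce mod 6137: 1083m ≡ 7942 (mod 6137). With g = gcd(1083, 6137) = 361 dividing 7942, divide through: 3m ≡ 22 (mod 17).
Since gcd(3, 17) = 1, m ≡ 22·(3)⁻¹ ≡ 13 (mod 17). Smallest non-negative: 13.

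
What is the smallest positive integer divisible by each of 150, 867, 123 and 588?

174180300

150 = 2 · 3 · 5²; 867 = 3 · 17²; 123 = 3 · 41; 588 = 2² · 3 · 7²
lcm takes max exponent of each prime: 2² · 3 · 5² · 7² · 17² · 41 = 174180300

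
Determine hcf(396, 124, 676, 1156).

4

gcd(396, 124): 396 = 3·124 + 24; 124 = 5·24 + 4; 24 = 6·4 + 0 → 4
gcd(4, 676): 676 = 169·4 + 0 → 4
gcd(4, 1156): 1156 = 289·4 + 0 → 4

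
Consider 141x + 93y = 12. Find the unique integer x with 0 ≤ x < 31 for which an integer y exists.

8

gcd(141, 93) = 3 (Euclid: 141 = 1·93 + 48; 93 = 1·48 + 45; 48 = 1·45 + 3; 45 = 15·3 + 0), and 3 | 12.
Extended Euclid: 141·(2) + 93·(-3) = 3. Scale by 4: x₀ = 8.
General solution x = x₀ + 31t; reducing mod 31 gives x = 8 (and y = -12).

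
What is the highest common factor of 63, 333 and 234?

63 = 3² · 7; 333 = 3² · 37; 234 = 2 · 3² · 13
gcd takes min exponent of each prime: 3² = 9

9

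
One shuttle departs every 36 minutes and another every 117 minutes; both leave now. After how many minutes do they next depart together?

468

36 = 2² · 3²; 117 = 3² · 13
max exponents: 2² · 3² · 13 = 468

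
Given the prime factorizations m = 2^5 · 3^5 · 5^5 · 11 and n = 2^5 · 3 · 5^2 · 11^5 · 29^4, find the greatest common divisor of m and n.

26400

min exponent per shared prime: 2^5 · 3 · 5^2 · 11 = 26400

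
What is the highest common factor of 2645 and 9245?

Euclid: 9245 = 3·2645 + 1310; 2645 = 2·1310 + 25; 1310 = 52·25 + 10; 25 = 2·10 + 5; 10 = 2·5 + 0. Last nonzero remainder: 5.

5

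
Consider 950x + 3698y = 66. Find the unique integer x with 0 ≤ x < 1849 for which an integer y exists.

gcd(950, 3698) = 2 (Euclid: 3698 = 3·950 + 848; 950 = 1·848 + 102; 848 = 8·102 + 32; 102 = 3·32 + 6; 32 = 5·6 + 2; 6 = 3·2 + 0), and 2 | 66.
Extended Euclid: 950·(-580) + 3698·(149) = 2. Scale by 33: x₀ = -19140.
General solution x = x₀ + 1849t; reducing mod 1849 gives x = 1199 (and y = -308).

1199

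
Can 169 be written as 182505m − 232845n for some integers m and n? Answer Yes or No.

gcd(182505, 232845): 232845 = 1·182505 + 50340; 182505 = 3·50340 + 31485; 50340 = 1·31485 + 18855; 31485 = 1·18855 + 12630; 18855 = 1·12630 + 6225; 12630 = 2·6225 + 180; 6225 = 34·180 + 105; 180 = 1·105 + 75; 105 = 1·75 + 30; 75 = 2·30 + 15; 30 = 2·15 + 0 → 15
15 does not divide 169, so a solution does not exist.

No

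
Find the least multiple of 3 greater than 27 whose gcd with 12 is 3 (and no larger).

33

12 = 3·4. Any a with gcd(a, 12) = 3 is a multiple of 3, say 3s, with s coprime to 4.
Need s > 27/3, so s ≥ 10. First s ≥ 10 with gcd(s, 4) = 1 is s = 11. Thus a = 3·11 = 33.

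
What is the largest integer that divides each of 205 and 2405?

5

Euclid: 2405 = 11·205 + 150; 205 = 1·150 + 55; 150 = 2·55 + 40; 55 = 1·40 + 15; 40 = 2·15 + 10; 15 = 1·10 + 5; 10 = 2·5 + 0. Last nonzero remainder: 5.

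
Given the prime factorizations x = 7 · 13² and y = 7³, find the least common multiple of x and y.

57967

max exponent per prime: 7³ · 13² = 57967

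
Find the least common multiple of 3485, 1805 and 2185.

28935955

3485 = 5 · 17 · 41; 1805 = 5 · 19²; 2185 = 5 · 19 · 23
lcm takes max exponent of each prime: 5 · 17 · 19² · 23 · 41 = 28935955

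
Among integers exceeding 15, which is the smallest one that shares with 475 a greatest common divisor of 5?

20

gcd(a, 475) = 5 forces 5 | a; write a = 5s. Then gcd(5s, 5·95) = 5·gcd(s, 95), so need gcd(s, 95) = 1.
5s > 15 gives s ≥ 4. The least s ≥ 4 coprime to 95 is 4, so a = 5·4 = 20.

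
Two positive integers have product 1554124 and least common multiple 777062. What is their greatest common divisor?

gcd·lcm = product, so gcd = 1554124/777062 = 2.

2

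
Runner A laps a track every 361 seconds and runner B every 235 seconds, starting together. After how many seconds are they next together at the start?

361 = 19²; 235 = 5 · 47
max exponents: 5 · 19² · 47 = 84835

84835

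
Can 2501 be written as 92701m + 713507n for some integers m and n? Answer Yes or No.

gcd(92701, 713507): 713507 = 7·92701 + 64600; 92701 = 1·64600 + 28101; 64600 = 2·28101 + 8398; 28101 = 3·8398 + 2907; 8398 = 2·2907 + 2584; 2907 = 1·2584 + 323; 2584 = 8·323 + 0 → 323
323 does not divide 2501, so a solution does not exist.

No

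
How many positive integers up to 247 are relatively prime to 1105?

1105 = 5·13·17. Inclusion–exclusion on these primes:
247 − ⌊247/5⌋ − ⌊247/13⌋ − ⌊247/17⌋ + ⌊247/65⌋ + ⌊247/85⌋ + ⌊247/221⌋ − ⌊247/1105⌋ = 171

171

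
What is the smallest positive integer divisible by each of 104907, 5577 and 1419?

104907 = 3 · 11² · 17²; 5577 = 3 · 11 · 13²; 1419 = 3 · 11 · 43
lcm takes max exponent of each prime: 3 · 11² · 13² · 17² · 43 = 762359169

762359169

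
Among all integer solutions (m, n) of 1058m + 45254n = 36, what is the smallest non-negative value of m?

Reduce mod 45254: 1058m ≡ 36 (mod 45254). With g = gcd(1058, 45254) = 2 dividing 36, divide through: 529m ≡ 18 (mod 22627).
Since gcd(529, 22627) = 1, m ≡ 18·(529)⁻¹ ≡ 14714 (mod 22627). Smallest non-negative: 14714.

14714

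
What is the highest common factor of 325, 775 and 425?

gcd(325, 775): 775 = 2·325 + 125; 325 = 2·125 + 75; 125 = 1·75 + 50; 75 = 1·50 + 25; 50 = 2·25 + 0 → 25
gcd(25, 425): 425 = 17·25 + 0 → 25

25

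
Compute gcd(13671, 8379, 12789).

gcd(13671, 8379): 13671 = 1·8379 + 5292; 8379 = 1·5292 + 3087; 5292 = 1·3087 + 2205; 3087 = 1·2205 + 882; 2205 = 2·882 + 441; 882 = 2·441 + 0 → 441
gcd(441, 12789): 12789 = 29·441 + 0 → 441

441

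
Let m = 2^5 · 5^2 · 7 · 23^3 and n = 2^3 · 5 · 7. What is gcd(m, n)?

min exponent per shared prime: 2^3 · 5 · 7 = 280

280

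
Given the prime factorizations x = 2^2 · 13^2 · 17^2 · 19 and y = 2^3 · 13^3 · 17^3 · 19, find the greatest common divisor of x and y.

3711916

min exponent per shared prime: 2^2 · 13^2 · 17^2 · 19 = 3711916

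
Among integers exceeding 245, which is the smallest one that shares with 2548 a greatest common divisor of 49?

2548 = 49·52. Any m with gcd(m, 2548) = 49 is a multiple of 49, say 49s, with s coprime to 52.
Need s > 245/49, so s ≥ 6. First s ≥ 6 with gcd(s, 52) = 1 is s = 7. Thus m = 49·7 = 343.

343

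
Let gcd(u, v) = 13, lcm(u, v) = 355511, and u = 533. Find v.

Using uv = gcd(u,v)·lcm(u,v) = 13·355511 = 4621643, we get v = 4621643/533 = 8671.

8671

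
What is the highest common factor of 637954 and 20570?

2

Euclid: 637954 = 31·20570 + 284; 20570 = 72·284 + 122; 284 = 2·122 + 40; 122 = 3·40 + 2; 40 = 20·2 + 0. Last nonzero remainder: 2.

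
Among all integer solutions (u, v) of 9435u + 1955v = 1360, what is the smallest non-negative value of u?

19

gcd(9435, 1955) = 85 (Euclid: 9435 = 4·1955 + 1615; 1955 = 1·1615 + 340; 1615 = 4·340 + 255; 340 = 1·255 + 85; 255 = 3·85 + 0), and 85 | 1360.
Extended Euclid: 9435·(-6) + 1955·(29) = 85. Scale by 16: u₀ = -96.
General solution u = u₀ + 23t; reducing mod 23 gives u = 19 (and v = -91).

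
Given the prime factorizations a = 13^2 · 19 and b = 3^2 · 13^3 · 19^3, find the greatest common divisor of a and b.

3211

min exponent per shared prime: 13^2 · 19 = 3211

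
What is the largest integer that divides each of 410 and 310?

10

Euclid: 410 = 1·310 + 100; 310 = 3·100 + 10; 100 = 10·10 + 0. Last nonzero remainder: 10.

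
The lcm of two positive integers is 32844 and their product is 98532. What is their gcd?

gcd·lcm = product, so gcd = 98532/32844 = 3.

3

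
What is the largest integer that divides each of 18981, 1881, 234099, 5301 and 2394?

18981 = 3³ · 19 · 37; 1881 = 3² · 11 · 19; 234099 = 3² · 19 · 37²; 5301 = 3² · 19 · 31; 2394 = 2 · 3² · 7 · 19
gcd takes min exponent of each prime: 3² · 19 = 171

171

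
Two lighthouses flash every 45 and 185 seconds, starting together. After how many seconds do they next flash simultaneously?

gcd first: 185 = 4·45 + 5; 45 = 9·5 + 0 → gcd = 5
lcm = 45·185/gcd = 8325/5 = 1665

1665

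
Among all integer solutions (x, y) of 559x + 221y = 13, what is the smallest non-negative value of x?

2

gcd(559, 221) = 13 (Euclid: 559 = 2·221 + 117; 221 = 1·117 + 104; 117 = 1·104 + 13; 104 = 8·13 + 0), and 13 | 13.
Extended Euclid: 559·(2) + 221·(-5) = 13. Scale by 1: x₀ = 2.
General solution x = x₀ + 17t; reducing mod 17 gives x = 2 (and y = -5).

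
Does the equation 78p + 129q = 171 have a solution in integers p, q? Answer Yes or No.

Yes

gcd(78, 129): 129 = 1·78 + 51; 78 = 1·51 + 27; 51 = 1·27 + 24; 27 = 1·24 + 3; 24 = 8·3 + 0 → 3
3 divides 171, so a solution exists.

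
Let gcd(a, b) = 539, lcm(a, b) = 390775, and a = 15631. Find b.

13475

a·b = gcd·lcm = 539·390775 = 210627725, so b = 210627725/15631 = 13475.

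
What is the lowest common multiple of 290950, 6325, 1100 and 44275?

4073300

lcm(290950, 6325) = 290950·6325/gcd = 1840258750/6325 = 290950
lcm(290950, 1100) = 290950·1100/gcd = 320045000/550 = 581900
lcm(581900, 44275) = 581900·44275/gcd = 25763622500/6325 = 4073300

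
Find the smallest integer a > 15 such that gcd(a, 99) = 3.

21

99 = 3·33. Any a with gcd(a, 99) = 3 is a multiple of 3, say 3s, with s coprime to 33.
Need s > 15/3, so s ≥ 6. First s ≥ 6 with gcd(s, 33) = 1 is s = 7. Thus a = 3·7 = 21.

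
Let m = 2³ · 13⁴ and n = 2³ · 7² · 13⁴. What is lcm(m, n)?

11195912

max exponent per prime: 2³ · 7² · 13⁴ = 11195912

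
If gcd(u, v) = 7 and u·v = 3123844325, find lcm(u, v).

Since gcd(u,v)·lcm(u,v) = uv, lcm = 3123844325/7 = 446263475.

446263475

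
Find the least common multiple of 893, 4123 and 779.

7945021

893 = 19 · 47; 4123 = 7 · 19 · 31; 779 = 19 · 41
lcm takes max exponent of each prime: 7 · 19 · 31 · 41 · 47 = 7945021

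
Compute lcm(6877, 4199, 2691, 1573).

2418964119

lcm(6877, 4199) = 6877·4199/gcd = 28876523/13 = 2221271
lcm(2221271, 2691) = 2221271·2691/gcd = 5977440261/299 = 19991439
lcm(19991439, 1573) = 19991439·1573/gcd = 31446533547/13 = 2418964119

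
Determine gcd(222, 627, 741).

gcd(222, 627): 627 = 2·222 + 183; 222 = 1·183 + 39; 183 = 4·39 + 27; 39 = 1·27 + 12; 27 = 2·12 + 3; 12 = 4·3 + 0 → 3
gcd(3, 741): 741 = 247·3 + 0 → 3

3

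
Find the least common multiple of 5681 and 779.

232921

5681 = 13 · 19 · 23; 779 = 19 · 41
max exponents: 13 · 19 · 23 · 41 = 232921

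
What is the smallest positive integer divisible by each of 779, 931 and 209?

lcm(779, 931) = 779·931/gcd = 725249/19 = 38171
lcm(38171, 209) = 38171·209/gcd = 7977739/19 = 419881

419881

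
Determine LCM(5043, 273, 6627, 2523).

5043 = 3 · 41²; 273 = 3 · 7 · 13; 6627 = 3 · 47²; 2523 = 3 · 29²
lcm takes max exponent of each prime: 3 · 7 · 13 · 29² · 41² · 47² = 852554345097

852554345097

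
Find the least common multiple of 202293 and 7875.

gcd first: 202293 = 25·7875 + 5418; 7875 = 1·5418 + 2457; 5418 = 2·2457 + 504; 2457 = 4·504 + 441; 504 = 1·441 + 63; 441 = 7·63 + 0 → gcd = 63
lcm = 202293·7875/gcd = 1593057375/63 = 25286625

25286625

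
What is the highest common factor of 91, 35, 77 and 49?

7

91 = 7 · 13; 35 = 5 · 7; 77 = 7 · 11; 49 = 7²
gcd takes min exponent of each prime: 7 = 7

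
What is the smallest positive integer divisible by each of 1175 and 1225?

1175 = 5² · 47; 1225 = 5² · 7²
max exponents: 5² · 7² · 47 = 57575

57575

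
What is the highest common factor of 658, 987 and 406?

7

658 = 2 · 7 · 47; 987 = 3 · 7 · 47; 406 = 2 · 7 · 29
gcd takes min exponent of each prime: 7 = 7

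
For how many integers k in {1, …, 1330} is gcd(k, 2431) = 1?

1052

2431 = 11·13·17. Inclusion–exclusion on these primes:
1330 − ⌊1330/11⌋ − ⌊1330/13⌋ − ⌊1330/17⌋ + ⌊1330/143⌋ + ⌊1330/187⌋ + ⌊1330/221⌋ − ⌊1330/2431⌋ = 1052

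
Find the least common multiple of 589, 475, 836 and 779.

26563900

lcm(589, 475) = 589·475/gcd = 279775/19 = 14725
lcm(14725, 836) = 14725·836/gcd = 12310100/19 = 647900
lcm(647900, 779) = 647900·779/gcd = 504714100/19 = 26563900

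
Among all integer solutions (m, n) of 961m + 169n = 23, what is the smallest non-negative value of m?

159

gcd(961, 169) = 1 (Euclid: 961 = 5·169 + 116; 169 = 1·116 + 53; 116 = 2·53 + 10; 53 = 5·10 + 3; 10 = 3·3 + 1; 3 = 3·1 + 0), and 1 | 23.
Extended Euclid: 961·(51) + 169·(-290) = 1. Scale by 23: m₀ = 1173.
General solution m = m₀ + 169t; reducing mod 169 gives m = 159 (and n = -904).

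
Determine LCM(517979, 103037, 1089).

480339020007

517979 = 7² · 11 · 31²; 103037 = 11 · 17 · 19 · 29; 1089 = 3² · 11²
lcm takes max exponent of each prime: 3² · 7² · 11² · 17 · 19 · 29 · 31² = 480339020007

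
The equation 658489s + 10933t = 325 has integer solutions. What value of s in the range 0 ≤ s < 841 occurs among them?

Euclid: 658489 = 60·10933 + 2509; 10933 = 4·2509 + 897; 2509 = 2·897 + 715; 897 = 1·715 + 182; 715 = 3·182 + 169; 182 = 1·169 + 13; 169 = 13·13 + 0 → gcd = 13; 325 = 13·25.
Back-substitution yields 658489·(-61) + 10933·(3674) = 13, so one solution is s = -61·25 = -1525, t = 3674·25 = 91850.
Solutions in s differ by 10933/13 = 841; the one in [0, 841) is -1525 mod 841 = 157.

157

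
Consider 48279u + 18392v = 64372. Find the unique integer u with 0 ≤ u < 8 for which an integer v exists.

4

gcd(48279, 18392) = 2299 (Euclid: 48279 = 2·18392 + 11495; 18392 = 1·11495 + 6897; 11495 = 1·6897 + 4598; 6897 = 1·4598 + 2299; 4598 = 2·2299 + 0), and 2299 | 64372.
Extended Euclid: 48279·(-3) + 18392·(8) = 2299. Scale by 28: u₀ = -84.
General solution u = u₀ + 8t; reducing mod 8 gives u = 4 (and v = -7).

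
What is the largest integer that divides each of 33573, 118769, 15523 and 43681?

361

33573 = 3 · 19² · 31; 118769 = 7 · 19² · 47; 15523 = 19² · 43; 43681 = 11² · 19²
gcd takes min exponent of each prime: 19² = 361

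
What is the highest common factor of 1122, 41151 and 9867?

33

1122 = 2 · 3 · 11 · 17; 41151 = 3 · 11 · 29 · 43; 9867 = 3 · 11 · 13 · 23
gcd takes min exponent of each prime: 3 · 11 = 33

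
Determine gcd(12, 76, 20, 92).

4

gcd(12, 76): 76 = 6·12 + 4; 12 = 3·4 + 0 → 4
gcd(4, 20): 20 = 5·4 + 0 → 4
gcd(4, 92): 92 = 23·4 + 0 → 4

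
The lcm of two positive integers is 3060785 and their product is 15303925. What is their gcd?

5

From gcd × lcm = pq: gcd = 15303925 / 3060785 = 5.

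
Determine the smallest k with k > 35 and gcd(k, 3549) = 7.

49

Multiples of 7 above 35: 7·6, 7·7, … . Need the cofactor coprime to 3549/7 = 507.
Checking s = 6, 7, … the first with gcd(s, 507) = 1 is s = 7, giving 49.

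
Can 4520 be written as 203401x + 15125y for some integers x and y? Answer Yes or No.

No

By Bézout, 203401x + 15125y = 4520 has integer solutions iff gcd(203401, 15125) | 4520.
Euclid: 203401 = 13·15125 + 6776; 15125 = 2·6776 + 1573; 6776 = 4·1573 + 484; 1573 = 3·484 + 121; 484 = 4·121 + 0. gcd = 121; 4520 mod 121 = 43. No.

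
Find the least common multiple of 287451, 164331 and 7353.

11878337673

287451 = 3² · 19 · 41²; 164331 = 3² · 19 · 31²; 7353 = 3² · 19 · 43
lcm takes max exponent of each prime: 3² · 19 · 31² · 41² · 43 = 11878337673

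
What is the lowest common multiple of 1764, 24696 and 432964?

54553464

1764 = 2² · 3² · 7²; 24696 = 2³ · 3² · 7³; 432964 = 2² · 7² · 47²
lcm takes max exponent of each prime: 2³ · 3² · 7³ · 47² = 54553464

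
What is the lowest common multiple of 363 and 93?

363 = 3 · 11²; 93 = 3 · 31
max exponents: 3 · 11² · 31 = 11253

11253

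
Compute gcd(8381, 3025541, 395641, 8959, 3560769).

8381 = 17² · 29; 3025541 = 17² · 19² · 29; 395641 = 17² · 37²; 8959 = 17² · 31; 3560769 = 3² · 17² · 37²
gcd takes min exponent of each prime: 17² = 289

289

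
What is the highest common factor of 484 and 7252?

4

Euclid: 7252 = 14·484 + 476; 484 = 1·476 + 8; 476 = 59·8 + 4; 8 = 2·4 + 0. Last nonzero remainder: 4.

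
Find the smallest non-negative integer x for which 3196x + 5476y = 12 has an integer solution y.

281

Euclid: 5476 = 1·3196 + 2280; 3196 = 1·2280 + 916; 2280 = 2·916 + 448; 916 = 2·448 + 20; 448 = 22·20 + 8; 20 = 2·8 + 4; 8 = 2·4 + 0 → gcd = 4; 12 = 4·3.
Back-substitution yields 3196·(550) + 5476·(-321) = 4, so one solution is x = 550·3 = 1650, y = -321·3 = -963.
Solutions in x differ by 5476/4 = 1369; the one in [0, 1369) is 1650 mod 1369 = 281.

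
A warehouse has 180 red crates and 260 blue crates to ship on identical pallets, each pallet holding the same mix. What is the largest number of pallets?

20

180 = 2² · 3² · 5
260 = 2² · 5 · 13
Common: 2² · 5 = 20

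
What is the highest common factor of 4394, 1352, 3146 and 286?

26

gcd(4394, 1352): 4394 = 3·1352 + 338; 1352 = 4·338 + 0 → 338
gcd(338, 3146): 3146 = 9·338 + 104; 338 = 3·104 + 26; 104 = 4·26 + 0 → 26
gcd(26, 286): 286 = 11·26 + 0 → 26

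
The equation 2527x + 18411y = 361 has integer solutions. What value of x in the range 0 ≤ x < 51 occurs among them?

22

gcd(2527, 18411) = 361 (Euclid: 18411 = 7·2527 + 722; 2527 = 3·722 + 361; 722 = 2·361 + 0), and 361 | 361.
Extended Euclid: 2527·(22) + 18411·(-3) = 361. Scale by 1: x₀ = 22.
General solution x = x₀ + 51t; reducing mod 51 gives x = 22 (and y = -3).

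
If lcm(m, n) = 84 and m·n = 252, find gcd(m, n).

gcd·lcm = product, so gcd = 252/84 = 3.

3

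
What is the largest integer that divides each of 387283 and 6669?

387283 = 13 · 31³
6669 = 3³ · 13 · 19
Common: 13 = 13

13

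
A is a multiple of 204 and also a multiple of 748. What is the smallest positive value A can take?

204 = 2² · 3 · 17; 748 = 2² · 11 · 17
max exponents: 2² · 3 · 11 · 17 = 2244

2244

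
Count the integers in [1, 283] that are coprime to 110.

110 = 2·5·11. Inclusion–exclusion on these primes:
283 − ⌊283/2⌋ − ⌊283/5⌋ − ⌊283/11⌋ + ⌊283/10⌋ + ⌊283/22⌋ + ⌊283/55⌋ − ⌊283/110⌋ = 104

104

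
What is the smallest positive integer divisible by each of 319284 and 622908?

5524571052

319284 = 2² · 3² · 7² · 181; 622908 = 2² · 3² · 11³ · 13
max exponents: 2² · 3² · 7² · 11³ · 13 · 181 = 5524571052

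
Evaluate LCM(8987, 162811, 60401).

2023252297

lcm(8987, 162811) = 8987·162811/gcd = 1463182457/209 = 7000873
lcm(7000873, 60401) = 7000873·60401/gcd = 422859730073/209 = 2023252297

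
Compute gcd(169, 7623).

1

169 = 13²
7623 = 3² · 7 · 11²
Common: 1 = 1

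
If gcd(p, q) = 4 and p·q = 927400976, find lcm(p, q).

231850244

Since gcd(p,q)·lcm(p,q) = pq, lcm = 927400976/4 = 231850244.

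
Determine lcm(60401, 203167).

60401 = 11 · 17² · 19; 203167 = 17² · 19 · 37
max exponents: 11 · 17² · 19 · 37 = 2234837

2234837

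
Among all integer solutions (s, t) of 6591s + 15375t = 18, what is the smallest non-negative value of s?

2573

Reduce mod 15375: 6591s ≡ 18 (mod 15375). With g = gcd(6591, 15375) = 3 dividing 18, divide through: 2197s ≡ 6 (mod 5125).
Since gcd(2197, 5125) = 1, s ≡ 6·(2197)⁻¹ ≡ 2573 (mod 5125). Smallest non-negative: 2573.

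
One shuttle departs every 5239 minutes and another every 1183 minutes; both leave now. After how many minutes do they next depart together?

gcd first: 5239 = 4·1183 + 507; 1183 = 2·507 + 169; 507 = 3·169 + 0 → gcd = 169
lcm = 5239·1183/gcd = 6197737/169 = 36673

36673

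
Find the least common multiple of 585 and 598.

585 = 3² · 5 · 13; 598 = 2 · 13 · 23
max exponents: 2 · 3² · 5 · 13 · 23 = 26910

26910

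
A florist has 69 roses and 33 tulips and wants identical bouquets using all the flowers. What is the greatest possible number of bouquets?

69 = 3 · 23
33 = 3 · 11
Common: 3 = 3

3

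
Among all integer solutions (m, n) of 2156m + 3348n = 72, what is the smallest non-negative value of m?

792

gcd(2156, 3348) = 4 (Euclid: 3348 = 1·2156 + 1192; 2156 = 1·1192 + 964; 1192 = 1·964 + 228; 964 = 4·228 + 52; 228 = 4·52 + 20; 52 = 2·20 + 12; 20 = 1·12 + 8; 12 = 1·8 + 4; 8 = 2·4 + 0), and 4 | 72.
Extended Euclid: 2156·(323) + 3348·(-208) = 4. Scale by 18: m₀ = 5814.
General solution m = m₀ + 837t; reducing mod 837 gives m = 792 (and n = -510).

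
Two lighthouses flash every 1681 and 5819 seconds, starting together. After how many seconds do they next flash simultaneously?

9781739

1681 = 41²; 5819 = 11 · 23²
max exponents: 11 · 23² · 41² = 9781739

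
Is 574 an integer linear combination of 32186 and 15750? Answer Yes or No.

Yes

gcd(32186, 15750): 32186 = 2·15750 + 686; 15750 = 22·686 + 658; 686 = 1·658 + 28; 658 = 23·28 + 14; 28 = 2·14 + 0 → 14
14 divides 574, so a solution exists.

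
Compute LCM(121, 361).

43681

121 = 11²; 361 = 19²
max exponents: 11² · 19² = 43681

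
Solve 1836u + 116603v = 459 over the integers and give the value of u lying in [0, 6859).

gcd(1836, 116603) = 17 (Euclid: 116603 = 63·1836 + 935; 1836 = 1·935 + 901; 935 = 1·901 + 34; 901 = 26·34 + 17; 34 = 2·17 + 0), and 17 | 459.
Extended Euclid: 1836·(3366) + 116603·(-53) = 17. Scale by 27: u₀ = 90882.
General solution u = u₀ + 6859t; reducing mod 6859 gives u = 1715 (and v = -27).

1715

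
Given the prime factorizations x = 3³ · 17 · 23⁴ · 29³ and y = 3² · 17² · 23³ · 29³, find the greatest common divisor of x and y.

min exponent per shared prime: 3² · 17 · 23³ · 29³ = 45401367339

45401367339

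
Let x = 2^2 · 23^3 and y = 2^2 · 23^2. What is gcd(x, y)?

2116

min exponent per shared prime: 2^2 · 23^2 = 2116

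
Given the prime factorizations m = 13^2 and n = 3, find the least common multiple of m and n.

507

max exponent per prime: 3 · 13^2 = 507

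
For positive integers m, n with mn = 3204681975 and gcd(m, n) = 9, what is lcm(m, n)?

gcd·lcm = product, so lcm = 3204681975/9 = 356075775.

356075775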